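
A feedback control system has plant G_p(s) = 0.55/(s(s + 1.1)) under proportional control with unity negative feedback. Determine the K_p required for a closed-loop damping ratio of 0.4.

Closed-loop characteristic equation: s² + 1.1s + K_p·0.55 = 0.
So ω_n = √(0.55K_p) and 2ζω_n = 1.1, giving ζ = 1.1/(2√(0.55K_p)).
Setting ζ = 0.4: √(0.55K_p) = 1.1/(2·0.4) = 1.375, so K_p = 1.891/0.55 = 3.44.

K_p = 3.44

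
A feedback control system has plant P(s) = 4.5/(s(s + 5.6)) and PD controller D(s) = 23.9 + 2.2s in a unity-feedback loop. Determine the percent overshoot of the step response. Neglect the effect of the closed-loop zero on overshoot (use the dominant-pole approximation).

Forward path: (23.9 + 2.2s)·4.5/(s(s+5.6)). The closed-loop characteristic equation is s² + (5.6 + 4.5·2.2)s + 4.5·23.9 = 0.
That is s² + 15.5s + 107.5 = 0, so ω_n = 10.37 rad/s and ζ = 15.5/(2·10.37) = 0.7473.
%OS = 100·exp(−πζ/√(1−ζ²)) = 2.92%.

2.92%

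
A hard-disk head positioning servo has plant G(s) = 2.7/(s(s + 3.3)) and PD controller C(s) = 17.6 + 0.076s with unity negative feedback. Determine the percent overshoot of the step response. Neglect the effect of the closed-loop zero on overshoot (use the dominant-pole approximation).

Forward path: (17.6 + 0.076s)·2.7/(s(s+3.3)). The closed-loop characteristic equation is s² + (3.3 + 2.7·0.076)s + 2.7·17.6 = 0.
That is s² + 3.505s + 47.52 = 0, so ω_n = 6.893 rad/s and ζ = 3.505/(2·6.893) = 0.2542.
%OS = 100·exp(−πζ/√(1−ζ²)) = 43.8%.

43.8%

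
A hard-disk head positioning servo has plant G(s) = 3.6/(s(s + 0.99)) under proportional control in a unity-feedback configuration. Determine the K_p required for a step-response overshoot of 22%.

From %OS = 100·exp(−πζ/√(1−ζ²)) = 22%, ζ = −ln(0.22)/√(π²+ln²(0.22)) = 0.4342.
Characteristic equation s² + 0.99s + 3.6K_p = 0 gives ζ = 0.99/(2√(3.6K_p)).
Setting ζ = 0.4342: √(3.6K_p) = 0.99/(2·0.4342) = 1.14, so K_p = 1.3/3.6 = 0.361.

K_p = 0.361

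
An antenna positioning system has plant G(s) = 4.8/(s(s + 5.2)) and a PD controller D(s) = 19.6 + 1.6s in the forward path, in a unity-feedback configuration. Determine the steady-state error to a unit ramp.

0.0553

The loop has one pole at the origin (type 1). Velocity error constant K_v = lim_{s→0} s·D(s)G(s) = 19.6·4.8/5.2 = 18.09.
Steady-state error to a unit ramp: e_ss = 1/K_v = 0.0553.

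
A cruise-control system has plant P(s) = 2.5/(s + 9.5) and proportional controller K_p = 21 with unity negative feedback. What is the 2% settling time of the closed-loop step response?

Closed-loop transfer function: T(s) = K_p·P(s)/(1 + K_p·P(s)) = 52.5/(s + 9.5 + 52.5) = 52.5/(s + 62).
Time constant τ = 1/62 = 0.01613 s, so the 2% settling time is about 4τ = 0.0645 s.

T_s ≈ 0.0645 s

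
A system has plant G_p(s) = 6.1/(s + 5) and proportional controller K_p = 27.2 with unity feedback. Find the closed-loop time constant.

τ = 0.00585 s

Closed-loop transfer function: T(s) = K_p·G_p(s)/(1 + K_p·G_p(s)) = 165.9/(s + 5 + 165.9) = 165.9/(s + 170.9).
Time constant τ = 1/170.9 = 0.00585 s.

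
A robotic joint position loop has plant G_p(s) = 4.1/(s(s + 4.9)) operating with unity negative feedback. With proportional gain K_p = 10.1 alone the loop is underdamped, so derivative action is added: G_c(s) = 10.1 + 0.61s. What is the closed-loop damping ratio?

Forward path: (10.1 + 0.61s)·4.1/(s(s+4.9)). The closed-loop characteristic equation is s² + (4.9 + 4.1·0.61)s + 4.1·10.1 = 0.
That is s² + 7.401s + 41.41 = 0, so ω_n = 6.435 rad/s and ζ = 7.401/(2·6.435) = 0.5751.

ζ = 0.575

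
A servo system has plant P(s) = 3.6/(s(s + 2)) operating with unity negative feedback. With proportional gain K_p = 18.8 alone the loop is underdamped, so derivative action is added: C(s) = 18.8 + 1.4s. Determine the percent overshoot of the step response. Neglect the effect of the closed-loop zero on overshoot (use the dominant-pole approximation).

22.6%

Forward path: (18.8 + 1.4s)·3.6/(s(s+2)). The closed-loop characteristic equation is s² + (2 + 3.6·1.4)s + 3.6·18.8 = 0.
That is s² + 7.04s + 67.68 = 0, so ω_n = 8.227 rad/s and ζ = 7.04/(2·8.227) = 0.4279.
%OS = 100·exp(−πζ/√(1−ζ²)) = 22.6%.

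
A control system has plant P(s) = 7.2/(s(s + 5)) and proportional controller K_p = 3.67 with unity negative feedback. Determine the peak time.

From 1 + K_pP(s) = 0: s² + 5s + 26.42 = 0 ⇒ ω_n = 5.14, ζ = 0.4863.
Damped frequency ω_d = ω_n√(1−ζ²) = 4.492 rad/s, so peak time T_p = π/ω_d = 0.699 s.

T_p = 0.699 s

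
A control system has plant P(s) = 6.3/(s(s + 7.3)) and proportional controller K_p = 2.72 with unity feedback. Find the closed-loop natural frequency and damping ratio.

The closed-loop denominator is s(s+7.3) + 2.72·6.3 = s² + 7.3s + 17.14.
Matching s² + 2ζω_n s + ω_n²: ω_n = √17.14 = 4.14 rad/s and 2ζω_n = 7.3, so ζ = 7.3/(2·4.14) = 0.882.

ω_n = 4.14 rad/s, ζ = 0.882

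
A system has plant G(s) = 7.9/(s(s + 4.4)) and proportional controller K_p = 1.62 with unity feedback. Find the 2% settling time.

T_s ≈ 1.82 s

Closed-loop characteristic equation: s² + 4.4s + 12.8 = 0, so ω_n = 3.577 rad/s and ζ = 4.4/(2·3.577) = 0.615.
2% settling time T_s ≈ 4/(ζω_n) = 4/2.2 = 1.82 s.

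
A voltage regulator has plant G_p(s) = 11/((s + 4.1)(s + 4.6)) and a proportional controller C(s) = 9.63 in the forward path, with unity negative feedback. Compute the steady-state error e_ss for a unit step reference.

0.151

The loop is type 0. Static position error constant K_pos = C(0)·G_p(0) = 9.63·0.5832 = 5.617.
Steady-state error to a unit step: e_ss = 1/(1+K_pos) = 1/6.617 = 0.151.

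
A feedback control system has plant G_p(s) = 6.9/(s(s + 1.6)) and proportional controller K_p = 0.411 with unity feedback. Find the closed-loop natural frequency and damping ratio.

1 + K_p·G_p(s) = 0 gives s² + 1.6s + 2.836 = 0.
So ω_n² = 2.836 ⇒ ω_n = 1.684 rad/s, and ζ = 1.6/(2ω_n) = 0.475.

ω_n = 1.68 rad/s, ζ = 0.475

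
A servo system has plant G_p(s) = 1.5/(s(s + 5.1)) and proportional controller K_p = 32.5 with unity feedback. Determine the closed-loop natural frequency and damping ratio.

The closed-loop denominator is s(s+5.1) + 32.5·1.5 = s² + 5.1s + 48.75.
So ω_n² = 48.75 ⇒ ω_n = 6.982 rad/s, and ζ = 5.1/(2ω_n) = 0.365.

ω_n = 6.98 rad/s, ζ = 0.365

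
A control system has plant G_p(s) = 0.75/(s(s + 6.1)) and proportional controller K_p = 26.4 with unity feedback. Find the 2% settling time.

T_s ≈ 1.31 s

Closed-loop characteristic equation: s² + 6.1s + 19.8 = 0, so ω_n = 4.45 rad/s and ζ = 6.1/(2·4.45) = 0.6854.
2% settling time T_s ≈ 4/(ζω_n) = 4/3.05 = 1.31 s.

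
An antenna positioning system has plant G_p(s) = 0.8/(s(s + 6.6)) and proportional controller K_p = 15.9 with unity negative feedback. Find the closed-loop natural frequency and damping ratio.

ω_n = 3.57 rad/s, ζ = 0.925

With unity feedback the closed-loop characteristic equation is s² + 6.6s + 15.9·0.8 = s² + 6.6s + 12.72 = 0.
So ω_n² = 12.72 ⇒ ω_n = 3.567 rad/s, and ζ = 6.6/(2ω_n) = 0.925.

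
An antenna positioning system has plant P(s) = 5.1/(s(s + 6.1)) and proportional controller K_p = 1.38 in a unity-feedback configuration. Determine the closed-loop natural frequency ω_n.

1 + K_p·P(s) = 0 gives s² + 6.1s + 7.038 = 0.
So ω_n² = 7.038 ⇒ ω_n = 2.653 rad/s, and ζ = 6.1/(2ω_n) = 1.15.

ω_n = 2.65 rad/s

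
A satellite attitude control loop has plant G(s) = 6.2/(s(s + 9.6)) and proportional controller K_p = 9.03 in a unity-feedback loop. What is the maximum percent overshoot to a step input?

7.23%

Closed-loop characteristic equation: s² + 9.6s + 55.99 = 0, so ω_n = 7.482 rad/s and ζ = 9.6/(2·7.482) = 0.6415.
%OS = 100·exp(−πζ/√(1−ζ²)) = 100·exp(−π·0.6415/√0.5885) = 7.23%.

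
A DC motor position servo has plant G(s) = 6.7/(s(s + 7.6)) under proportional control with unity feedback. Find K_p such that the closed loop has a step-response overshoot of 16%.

K_p = 8.49

From %OS = 100·exp(−πζ/√(1−ζ²)) = 16%, ζ = −ln(0.16)/√(π²+ln²(0.16)) = 0.5039.
Characteristic equation s² + 7.6s + 6.7K_p = 0 gives ζ = 7.6/(2√(6.7K_p)).
Setting ζ = 0.5039: √(6.7K_p) = 7.6/(2·0.5039) = 7.542, so K_p = 56.88/6.7 = 8.49.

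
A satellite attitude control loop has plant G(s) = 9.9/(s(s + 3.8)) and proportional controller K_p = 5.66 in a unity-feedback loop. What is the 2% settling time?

Closed-loop characteristic equation: s² + 3.8s + 56.03 = 0, so ω_n = 7.486 rad/s and ζ = 3.8/(2·7.486) = 0.2538.
2% settling time T_s ≈ 4/(ζω_n) = 4/1.9 = 2.11 s.

T_s ≈ 2.11 s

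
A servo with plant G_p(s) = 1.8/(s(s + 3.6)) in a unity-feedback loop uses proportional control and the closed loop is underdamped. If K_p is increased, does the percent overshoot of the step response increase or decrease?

Characteristic equation s² + 3.6s + K_p·1.8 = 0: raising K_p raises ω_n while 2ζω_n = 3.6 is fixed, so ζ falls and overshoot grows.

increase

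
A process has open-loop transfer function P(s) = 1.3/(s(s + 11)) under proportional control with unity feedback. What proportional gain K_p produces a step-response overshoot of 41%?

From %OS = 100·exp(−πζ/√(1−ζ²)) = 41%, ζ = −ln(0.41)/√(π²+ln²(0.41)) = 0.273.
Characteristic equation s² + 11s + 1.3K_p = 0 gives ζ = 11/(2√(1.3K_p)).
Setting ζ = 0.273: √(1.3K_p) = 11/(2·0.273) = 20.14, so K_p = 405.8/1.3 = 312.

K_p = 312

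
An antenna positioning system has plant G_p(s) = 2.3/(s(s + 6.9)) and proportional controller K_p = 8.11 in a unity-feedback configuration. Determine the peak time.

T_p = 1.21 s

The closed-loop denominator s² + 6.9s + 18.65 gives ω_n = √18.65 = 4.319 and ζ = 6.9/(2ω_n) = 0.7988.
Damped frequency ω_d = ω_n√(1−ζ²) = 2.598 rad/s, so peak time T_p = π/ω_d = 1.21 s.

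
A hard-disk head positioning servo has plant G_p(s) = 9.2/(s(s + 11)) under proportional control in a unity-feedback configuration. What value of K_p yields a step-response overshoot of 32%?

From %OS = 100·exp(−πζ/√(1−ζ²)) = 32%, ζ = −ln(0.32)/√(π²+ln²(0.32)) = 0.341.
Characteristic equation s² + 11s + 9.2K_p = 0 gives ζ = 11/(2√(9.2K_p)).
Setting ζ = 0.341: √(9.2K_p) = 11/(2·0.341) = 16.13, so K_p = 260.2/9.2 = 28.3.

K_p = 28.3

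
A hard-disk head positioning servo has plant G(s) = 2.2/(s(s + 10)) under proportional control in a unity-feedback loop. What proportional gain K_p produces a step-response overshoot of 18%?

From %OS = 100·exp(−πζ/√(1−ζ²)) = 18%, ζ = −ln(0.18)/√(π²+ln²(0.18)) = 0.4791.
Characteristic equation s² + 10s + 2.2K_p = 0 gives ζ = 10/(2√(2.2K_p)).
Setting ζ = 0.4791: √(2.2K_p) = 10/(2·0.4791) = 10.44, so K_p = 108.9/2.2 = 49.5.

K_p = 49.5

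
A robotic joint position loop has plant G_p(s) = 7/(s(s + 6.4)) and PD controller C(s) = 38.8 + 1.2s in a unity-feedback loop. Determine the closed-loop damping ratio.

Forward path: (38.8 + 1.2s)·7/(s(s+6.4)). The closed-loop characteristic equation is s² + (6.4 + 7·1.2)s + 7·38.8 = 0.
That is s² + 14.8s + 271.6 = 0, so ω_n = 16.48 rad/s and ζ = 14.8/(2·16.48) = 0.449.

ζ = 0.449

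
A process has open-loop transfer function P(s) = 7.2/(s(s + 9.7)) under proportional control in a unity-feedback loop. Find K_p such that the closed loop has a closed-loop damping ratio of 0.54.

Closed-loop characteristic equation: s² + 9.7s + K_p·7.2 = 0.
So ω_n = √(7.2K_p) and 2ζω_n = 9.7, giving ζ = 9.7/(2√(7.2K_p)).
Setting ζ = 0.54: √(7.2K_p) = 9.7/(2·0.54) = 8.981, so K_p = 80.67/7.2 = 11.2.

K_p = 11.2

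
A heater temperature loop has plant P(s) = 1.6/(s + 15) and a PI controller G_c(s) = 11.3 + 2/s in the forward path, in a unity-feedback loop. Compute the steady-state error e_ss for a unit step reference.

0

The open loop G_c(s)P(s) has a pole at the origin (type 1), so the static position error constant is infinite and e_ss = 1/(1+∞) = 0.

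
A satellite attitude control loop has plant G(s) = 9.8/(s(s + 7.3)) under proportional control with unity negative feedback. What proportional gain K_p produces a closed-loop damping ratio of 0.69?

K_p = 2.86

Closed-loop characteristic equation: s² + 7.3s + K_p·9.8 = 0.
So ω_n = √(9.8K_p) and 2ζω_n = 7.3, giving ζ = 7.3/(2√(9.8K_p)).
Setting ζ = 0.69: √(9.8K_p) = 7.3/(2·0.69) = 5.29, so K_p = 27.98/9.8 = 2.86.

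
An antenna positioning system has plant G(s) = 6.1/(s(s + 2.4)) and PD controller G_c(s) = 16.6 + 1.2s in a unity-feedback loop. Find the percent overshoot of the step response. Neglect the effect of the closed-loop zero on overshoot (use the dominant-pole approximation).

17.7%

Forward path: (16.6 + 1.2s)·6.1/(s(s+2.4)). The closed-loop characteristic equation is s² + (2.4 + 6.1·1.2)s + 6.1·16.6 = 0.
That is s² + 9.72s + 101.3 = 0, so ω_n = 10.06 rad/s and ζ = 9.72/(2·10.06) = 0.483.
%OS = 100·exp(−πζ/√(1−ζ²)) = 17.7%.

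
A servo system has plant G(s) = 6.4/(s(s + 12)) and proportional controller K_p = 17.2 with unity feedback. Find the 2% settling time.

The closed-loop denominator s² + 12s + 110.1 gives ω_n = √110.1 = 10.49 and ζ = 12/(2ω_n) = 0.5719.
2% settling time T_s ≈ 4/(ζω_n) = 4/6 = 0.667 s.

T_s ≈ 0.667 s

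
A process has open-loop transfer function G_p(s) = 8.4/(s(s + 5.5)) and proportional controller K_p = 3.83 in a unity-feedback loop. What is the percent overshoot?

17.5%

The closed-loop denominator s² + 5.5s + 32.17 gives ω_n = √32.17 = 5.672 and ζ = 5.5/(2ω_n) = 0.4848.
%OS = 100·exp(−πζ/√(1−ζ²)) = 100·exp(−π·0.4848/√0.7649) = 17.5%.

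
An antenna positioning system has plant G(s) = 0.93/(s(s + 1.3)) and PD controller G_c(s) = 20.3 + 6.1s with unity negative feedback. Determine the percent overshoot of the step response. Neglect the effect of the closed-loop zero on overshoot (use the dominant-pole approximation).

Forward path: (20.3 + 6.1s)·0.93/(s(s+1.3)). The closed-loop characteristic equation is s² + (1.3 + 0.93·6.1)s + 0.93·20.3 = 0.
That is s² + 6.973s + 18.88 = 0, so ω_n = 4.345 rad/s and ζ = 6.973/(2·4.345) = 0.8024.
%OS = 100·exp(−πζ/√(1−ζ²)) = 1.46%.

1.46%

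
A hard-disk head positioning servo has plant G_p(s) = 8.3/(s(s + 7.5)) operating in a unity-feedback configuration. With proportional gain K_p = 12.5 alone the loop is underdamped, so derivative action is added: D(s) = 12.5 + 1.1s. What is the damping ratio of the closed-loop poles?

ζ = 0.816

Forward path: (12.5 + 1.1s)·8.3/(s(s+7.5)). The closed-loop characteristic equation is s² + (7.5 + 8.3·1.1)s + 8.3·12.5 = 0.
That is s² + 16.63s + 103.8 = 0, so ω_n = 10.19 rad/s and ζ = 16.63/(2·10.19) = 0.8163.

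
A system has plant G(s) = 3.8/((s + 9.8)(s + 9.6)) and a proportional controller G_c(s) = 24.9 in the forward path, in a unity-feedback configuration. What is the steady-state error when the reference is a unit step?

0.499

The loop is type 0. Static position error constant K_pos = G_c(0)·G(0) = 24.9·0.04039 = 1.006.
Steady-state error to a unit step: e_ss = 1/(1+K_pos) = 1/2.006 = 0.499.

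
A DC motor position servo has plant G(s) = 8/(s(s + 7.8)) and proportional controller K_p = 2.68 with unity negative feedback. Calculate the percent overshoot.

The closed-loop denominator s² + 7.8s + 21.44 gives ω_n = √21.44 = 4.63 and ζ = 7.8/(2ω_n) = 0.8423.
%OS = 100·exp(−πζ/√(1−ζ²)) = 100·exp(−π·0.8423/√0.2906) = 0.738%.

0.738%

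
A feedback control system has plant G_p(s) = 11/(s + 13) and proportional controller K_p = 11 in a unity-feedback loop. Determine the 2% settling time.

Closed-loop transfer function: T(s) = K_p·G_p(s)/(1 + K_p·G_p(s)) = 121/(s + 13 + 121) = 121/(s + 134).
Time constant τ = 1/134 = 0.007463 s, so the 2% settling time is about 4τ = 0.0299 s.

T_s ≈ 0.0299 s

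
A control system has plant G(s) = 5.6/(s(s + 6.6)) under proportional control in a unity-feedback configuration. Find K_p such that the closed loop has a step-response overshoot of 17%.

From %OS = 100·exp(−πζ/√(1−ζ²)) = 17%, ζ = −ln(0.17)/√(π²+ln²(0.17)) = 0.4913.
Characteristic equation s² + 6.6s + 5.6K_p = 0 gives ζ = 6.6/(2√(5.6K_p)).
Setting ζ = 0.4913: √(5.6K_p) = 6.6/(2·0.4913) = 6.717, so K_p = 45.12/5.6 = 8.06.

K_p = 8.06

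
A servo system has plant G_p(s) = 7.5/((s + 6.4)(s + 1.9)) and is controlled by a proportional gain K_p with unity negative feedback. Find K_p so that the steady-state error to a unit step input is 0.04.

For a type-0 loop with proportional control, e_ss = 1/(1 + K_p·G_p(0)).
G_p(0) = 0.6168. Require 1/(1 + K_p·0.6168) = 0.04, so 1 + 0.6168·K_p = 25.
K_p = (25 − 1)/0.6168 = 38.9.

K_p = 38.9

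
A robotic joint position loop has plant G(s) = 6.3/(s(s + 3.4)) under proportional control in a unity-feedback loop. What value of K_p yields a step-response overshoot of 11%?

From %OS = 100·exp(−πζ/√(1−ζ²)) = 11%, ζ = −ln(0.11)/√(π²+ln²(0.11)) = 0.5749.
Characteristic equation s² + 3.4s + 6.3K_p = 0 gives ζ = 3.4/(2√(6.3K_p)).
Setting ζ = 0.5749: √(6.3K_p) = 3.4/(2·0.5749) = 2.957, so K_p = 8.744/6.3 = 1.39.

K_p = 1.39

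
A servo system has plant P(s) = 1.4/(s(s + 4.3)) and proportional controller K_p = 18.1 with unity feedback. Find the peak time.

T_p = 0.69 s

From 1 + K_pP(s) = 0: s² + 4.3s + 25.34 = 0 ⇒ ω_n = 5.034, ζ = 0.4271.
Damped frequency ω_d = ω_n√(1−ζ²) = 4.552 rad/s, so peak time T_p = π/ω_d = 0.69 s.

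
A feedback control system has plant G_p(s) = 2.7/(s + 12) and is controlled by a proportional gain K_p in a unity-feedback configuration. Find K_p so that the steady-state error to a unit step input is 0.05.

K_p = 84.4

Steady-state error for a unit step on this type-0 loop is 1/(1 + K_p·G_p(0)).
G_p(0) = 0.225. Require 1/(1 + K_p·0.225) = 0.05, so 1 + 0.225·K_p = 20.
K_p = (20 − 1)/0.225 = 84.4.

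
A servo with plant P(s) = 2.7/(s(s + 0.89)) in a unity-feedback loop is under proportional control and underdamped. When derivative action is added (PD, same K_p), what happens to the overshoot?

With PD the characteristic equation becomes s² + (a + K·K_d)s + K·K_p = 0; the damping term grows, ζ rises, overshoot falls.

decrease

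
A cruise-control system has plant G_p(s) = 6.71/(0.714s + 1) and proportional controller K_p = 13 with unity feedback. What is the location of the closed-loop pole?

s = -123.6

Closed loop: T(s) = K_p·G_p/(1+K_p·G_p) = 87.23/(0.714s + 1 + 87.23), with pole at s = −(1 + 87.23)/0.714 = −123.6.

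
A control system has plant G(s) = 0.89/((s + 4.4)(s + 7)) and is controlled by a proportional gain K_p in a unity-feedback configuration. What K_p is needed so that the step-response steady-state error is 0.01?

K_p = 3430

Steady-state error for a unit step on this type-0 loop is 1/(1 + K_p·G(0)).
G(0) = 0.0289. Require 1/(1 + K_p·0.0289) = 0.01, so 1 + 0.0289·K_p = 100.
K_p = (100 − 1)/0.0289 = 3430.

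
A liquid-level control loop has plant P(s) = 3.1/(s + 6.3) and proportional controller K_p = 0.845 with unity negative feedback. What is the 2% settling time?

T_s ≈ 0.448 s

Closed-loop transfer function: T(s) = K_p·P(s)/(1 + K_p·P(s)) = 2.619/(s + 6.3 + 2.619) = 2.619/(s + 8.919).
Time constant τ = 1/8.919 = 0.1121 s, so the 2% settling time is about 4τ = 0.448 s.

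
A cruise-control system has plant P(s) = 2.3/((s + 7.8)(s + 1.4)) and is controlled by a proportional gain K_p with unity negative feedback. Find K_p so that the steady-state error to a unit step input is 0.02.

For a type-0 loop with proportional control, e_ss = 1/(1 + K_p·P(0)).
P(0) = 0.2106. Require 1/(1 + K_p·0.2106) = 0.02, so 1 + 0.2106·K_p = 50.
K_p = (50 − 1)/0.2106 = 233.

K_p = 233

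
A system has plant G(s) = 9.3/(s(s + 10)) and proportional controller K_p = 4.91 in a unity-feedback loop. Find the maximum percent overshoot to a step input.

3.16%

From 1 + K_pG(s) = 0: s² + 10s + 45.66 = 0 ⇒ ω_n = 6.757, ζ = 0.7399.
%OS = 100·exp(−πζ/√(1−ζ²)) = 100·exp(−π·0.7399/√0.4525) = 3.16%.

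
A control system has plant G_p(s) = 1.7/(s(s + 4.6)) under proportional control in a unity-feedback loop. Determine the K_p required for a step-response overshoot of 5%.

K_p = 6.53

From %OS = 100·exp(−πζ/√(1−ζ²)) = 5%, ζ = −ln(0.05)/√(π²+ln²(0.05)) = 0.6901.
Characteristic equation s² + 4.6s + 1.7K_p = 0 gives ζ = 4.6/(2√(1.7K_p)).
Setting ζ = 0.6901: √(1.7K_p) = 4.6/(2·0.6901) = 3.333, so K_p = 11.11/1.7 = 6.53.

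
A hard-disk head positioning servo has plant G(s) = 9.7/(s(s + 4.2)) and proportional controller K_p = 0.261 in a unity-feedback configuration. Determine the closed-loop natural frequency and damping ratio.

1 + K_p·G(s) = 0 gives s² + 4.2s + 2.532 = 0.
Matching s² + 2ζω_n s + ω_n²: ω_n = √2.532 = 1.591 rad/s and 2ζω_n = 4.2, so ζ = 4.2/(2·1.591) = 1.32.

ω_n = 1.59 rad/s, ζ = 1.32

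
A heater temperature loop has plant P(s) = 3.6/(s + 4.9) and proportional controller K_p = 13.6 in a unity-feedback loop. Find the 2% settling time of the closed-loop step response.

T_s ≈ 0.0743 s

Closed-loop transfer function: T(s) = K_p·P(s)/(1 + K_p·P(s)) = 48.96/(s + 4.9 + 48.96) = 48.96/(s + 53.86).
Time constant τ = 1/53.86 = 0.01857 s, so the 2% settling time is about 4τ = 0.0743 s.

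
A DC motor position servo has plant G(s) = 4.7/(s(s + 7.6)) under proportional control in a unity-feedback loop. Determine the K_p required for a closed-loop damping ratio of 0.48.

Closed-loop characteristic equation: s² + 7.6s + K_p·4.7 = 0.
So ω_n = √(4.7K_p) and 2ζω_n = 7.6, giving ζ = 7.6/(2√(4.7K_p)).
Setting ζ = 0.48: √(4.7K_p) = 7.6/(2·0.48) = 7.917, so K_p = 62.67/4.7 = 13.3.

K_p = 13.3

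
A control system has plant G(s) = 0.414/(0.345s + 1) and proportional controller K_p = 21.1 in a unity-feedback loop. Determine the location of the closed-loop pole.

s = -28.22

Closed loop: T(s) = K_p·G/(1+K_p·G) = 8.735/(0.345s + 1 + 8.735), with pole at s = −(1 + 8.735)/0.345 = −28.22.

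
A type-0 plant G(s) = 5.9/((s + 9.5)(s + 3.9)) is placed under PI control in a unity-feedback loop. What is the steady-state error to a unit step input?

0

The PI controller's integrator makes the forward path type 1, so e_ss to a step is zero.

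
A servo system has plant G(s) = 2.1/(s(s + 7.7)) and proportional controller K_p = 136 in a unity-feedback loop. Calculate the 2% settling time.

From 1 + K_pG(s) = 0: s² + 7.7s + 285.6 = 0 ⇒ ω_n = 16.9, ζ = 0.2278.
2% settling time T_s ≈ 4/(ζω_n) = 4/3.85 = 1.04 s.

T_s ≈ 1.04 s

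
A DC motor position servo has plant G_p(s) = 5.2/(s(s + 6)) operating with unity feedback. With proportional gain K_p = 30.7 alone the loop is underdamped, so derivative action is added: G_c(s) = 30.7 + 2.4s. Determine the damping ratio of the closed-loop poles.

ζ = 0.731

Forward path: (30.7 + 2.4s)·5.2/(s(s+6)). The closed-loop characteristic equation is s² + (6 + 5.2·2.4)s + 5.2·30.7 = 0.
That is s² + 18.48s + 159.6 = 0, so ω_n = 12.63 rad/s and ζ = 18.48/(2·12.63) = 0.7313.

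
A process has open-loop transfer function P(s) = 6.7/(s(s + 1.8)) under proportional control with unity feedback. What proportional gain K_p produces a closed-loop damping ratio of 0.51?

K_p = 0.465

Closed-loop characteristic equation: s² + 1.8s + K_p·6.7 = 0.
So ω_n = √(6.7K_p) and 2ζω_n = 1.8, giving ζ = 1.8/(2√(6.7K_p)).
Setting ζ = 0.51: √(6.7K_p) = 1.8/(2·0.51) = 1.765, so K_p = 3.114/6.7 = 0.465.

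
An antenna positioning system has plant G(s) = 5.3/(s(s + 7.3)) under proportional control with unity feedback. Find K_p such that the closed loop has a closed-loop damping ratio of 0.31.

Closed-loop characteristic equation: s² + 7.3s + K_p·5.3 = 0.
So ω_n = √(5.3K_p) and 2ζω_n = 7.3, giving ζ = 7.3/(2√(5.3K_p)).
Setting ζ = 0.31: √(5.3K_p) = 7.3/(2·0.31) = 11.77, so K_p = 138.6/5.3 = 26.2.

K_p = 26.2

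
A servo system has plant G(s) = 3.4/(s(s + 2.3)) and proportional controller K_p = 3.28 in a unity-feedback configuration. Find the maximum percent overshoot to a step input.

From 1 + K_pG(s) = 0: s² + 2.3s + 11.15 = 0 ⇒ ω_n = 3.339, ζ = 0.3444.
%OS = 100·exp(−πζ/√(1−ζ²)) = 100·exp(−π·0.3444/√0.8814) = 31.6%.

31.6%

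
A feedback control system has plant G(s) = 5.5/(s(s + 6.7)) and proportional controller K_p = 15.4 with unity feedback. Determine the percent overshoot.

The closed-loop denominator s² + 6.7s + 84.7 gives ω_n = √84.7 = 9.203 and ζ = 6.7/(2ω_n) = 0.364.
%OS = 100·exp(−πζ/√(1−ζ²)) = 100·exp(−π·0.364/√0.8675) = 29.3%.

29.3%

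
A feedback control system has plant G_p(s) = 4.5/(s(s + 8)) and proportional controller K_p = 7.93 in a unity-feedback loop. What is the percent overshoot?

5.89%

From 1 + K_pG_p(s) = 0: s² + 8s + 35.69 = 0 ⇒ ω_n = 5.974, ζ = 0.6696.
%OS = 100·exp(−πζ/√(1−ζ²)) = 100·exp(−π·0.6696/√0.5516) = 5.89%.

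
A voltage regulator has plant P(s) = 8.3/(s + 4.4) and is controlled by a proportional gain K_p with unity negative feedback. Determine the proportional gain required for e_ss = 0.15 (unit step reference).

K_p = 3

The loop is type 0, so e_ss(step) = 1/(1 + K_pos) with K_pos = K_p·P(0).
P(0) = 1.886. Require 1/(1 + K_p·1.886) = 0.15, so 1 + 1.886·K_p = 6.667.
K_p = (6.667 − 1)/1.886 = 3.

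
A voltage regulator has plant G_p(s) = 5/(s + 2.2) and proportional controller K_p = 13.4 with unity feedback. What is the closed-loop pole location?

s = -69.2

Closed-loop transfer function: T(s) = K_p·G_p(s)/(1 + K_p·G_p(s)) = 67/(s + 2.2 + 67) = 67/(s + 69.2).
The closed-loop pole is at s = −69.2.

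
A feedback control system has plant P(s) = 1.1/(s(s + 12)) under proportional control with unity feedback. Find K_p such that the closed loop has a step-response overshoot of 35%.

From %OS = 100·exp(−πζ/√(1−ζ²)) = 35%, ζ = −ln(0.35)/√(π²+ln²(0.35)) = 0.3169.
Characteristic equation s² + 12s + 1.1K_p = 0 gives ζ = 12/(2√(1.1K_p)).
Setting ζ = 0.3169: √(1.1K_p) = 12/(2·0.3169) = 18.93, so K_p = 358.4/1.1 = 326.

K_p = 326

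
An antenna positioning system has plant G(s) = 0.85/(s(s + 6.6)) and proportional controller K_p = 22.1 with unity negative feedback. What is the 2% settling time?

T_s ≈ 1.21 s

From 1 + K_pG(s) = 0: s² + 6.6s + 18.79 = 0 ⇒ ω_n = 4.334, ζ = 0.7614.
2% settling time T_s ≈ 4/(ζω_n) = 4/3.3 = 1.21 s.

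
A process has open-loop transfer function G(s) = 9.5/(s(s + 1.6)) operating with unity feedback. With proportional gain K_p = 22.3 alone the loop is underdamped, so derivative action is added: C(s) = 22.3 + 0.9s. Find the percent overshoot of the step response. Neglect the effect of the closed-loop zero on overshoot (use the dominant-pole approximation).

Forward path: (22.3 + 0.9s)·9.5/(s(s+1.6)). The closed-loop characteristic equation is s² + (1.6 + 9.5·0.9)s + 9.5·22.3 = 0.
That is s² + 10.15s + 211.8 = 0, so ω_n = 14.56 rad/s and ζ = 10.15/(2·14.56) = 0.3487.
%OS = 100·exp(−πζ/√(1−ζ²)) = 31.1%.

31.1%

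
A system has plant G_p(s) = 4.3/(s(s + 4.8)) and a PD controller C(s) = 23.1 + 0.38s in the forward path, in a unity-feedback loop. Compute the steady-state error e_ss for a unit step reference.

The open loop C(s)G_p(s) has a pole at the origin (type 1), so the static position error constant is infinite and e_ss = 1/(1+∞) = 0.

0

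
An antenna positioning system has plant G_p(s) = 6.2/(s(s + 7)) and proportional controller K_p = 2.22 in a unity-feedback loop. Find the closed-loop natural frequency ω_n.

ω_n = 3.71 rad/s

With unity feedback the closed-loop characteristic equation is s² + 7s + 2.22·6.2 = s² + 7s + 13.76 = 0.
So ω_n² = 13.76 ⇒ ω_n = 3.71 rad/s, and ζ = 7/(2ω_n) = 0.943.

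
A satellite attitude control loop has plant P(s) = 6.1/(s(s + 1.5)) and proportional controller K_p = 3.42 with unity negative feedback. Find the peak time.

From 1 + K_pP(s) = 0: s² + 1.5s + 20.86 = 0 ⇒ ω_n = 4.567, ζ = 0.1642.
Damped frequency ω_d = ω_n√(1−ζ²) = 4.505 rad/s, so peak time T_p = π/ω_d = 0.697 s.

T_p = 0.697 s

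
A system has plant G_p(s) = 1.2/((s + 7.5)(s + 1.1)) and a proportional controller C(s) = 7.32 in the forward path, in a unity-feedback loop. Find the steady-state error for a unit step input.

0.484

The loop is type 0. Static position error constant K_pos = C(0)·G_p(0) = 7.32·0.1455 = 1.065.
Steady-state error to a unit step: e_ss = 1/(1+K_pos) = 1/2.065 = 0.484.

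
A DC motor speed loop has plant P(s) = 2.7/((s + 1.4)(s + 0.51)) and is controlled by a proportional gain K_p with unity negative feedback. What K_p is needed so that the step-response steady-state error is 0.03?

For a type-0 loop with proportional control, e_ss = 1/(1 + K_p·P(0)).
P(0) = 3.782. Require 1/(1 + K_p·3.782) = 0.03, so 1 + 3.782·K_p = 33.33.
K_p = (33.33 − 1)/3.782 = 8.55.

K_p = 8.55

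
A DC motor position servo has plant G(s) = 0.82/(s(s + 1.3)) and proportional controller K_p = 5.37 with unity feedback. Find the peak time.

T_p = 1.57 s

From 1 + K_pG(s) = 0: s² + 1.3s + 4.403 = 0 ⇒ ω_n = 2.098, ζ = 0.3098.
Damped frequency ω_d = ω_n√(1−ζ²) = 1.995 rad/s, so peak time T_p = π/ω_d = 1.57 s.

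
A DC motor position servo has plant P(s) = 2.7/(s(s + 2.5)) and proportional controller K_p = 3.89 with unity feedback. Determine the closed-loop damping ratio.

ζ = 0.386

With unity feedback the closed-loop characteristic equation is s² + 2.5s + 3.89·2.7 = s² + 2.5s + 10.5 = 0.
So ω_n² = 10.5 ⇒ ω_n = 3.241 rad/s, and ζ = 2.5/(2ω_n) = 0.386.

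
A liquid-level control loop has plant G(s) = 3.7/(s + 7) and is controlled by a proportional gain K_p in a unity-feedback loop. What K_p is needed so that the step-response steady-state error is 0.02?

K_p = 92.7

The loop is type 0, so e_ss(step) = 1/(1 + K_pos) with K_pos = K_p·G(0).
G(0) = 0.5286. Require 1/(1 + K_p·0.5286) = 0.02, so 1 + 0.5286·K_p = 50.
K_p = (50 − 1)/0.5286 = 92.7.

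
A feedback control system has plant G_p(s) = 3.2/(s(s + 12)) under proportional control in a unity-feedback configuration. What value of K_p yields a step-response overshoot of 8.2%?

K_p = 29

From %OS = 100·exp(−πζ/√(1−ζ²)) = 8.2%, ζ = −ln(0.082)/√(π²+ln²(0.082)) = 0.6228.
Characteristic equation s² + 12s + 3.2K_p = 0 gives ζ = 12/(2√(3.2K_p)).
Setting ζ = 0.6228: √(3.2K_p) = 12/(2·0.6228) = 9.633, so K_p = 92.8/3.2 = 29.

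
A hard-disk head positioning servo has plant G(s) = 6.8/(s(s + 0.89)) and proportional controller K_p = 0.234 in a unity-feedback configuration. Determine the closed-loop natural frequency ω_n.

ω_n = 1.26 rad/s

The closed-loop denominator is s(s+0.89) + 0.234·6.8 = s² + 0.89s + 1.591.
So ω_n² = 1.591 ⇒ ω_n = 1.261 rad/s, and ζ = 0.89/(2ω_n) = 0.353.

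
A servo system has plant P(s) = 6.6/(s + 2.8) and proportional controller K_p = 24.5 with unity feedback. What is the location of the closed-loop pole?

Closed-loop transfer function: T(s) = K_p·P(s)/(1 + K_p·P(s)) = 161.7/(s + 2.8 + 161.7) = 161.7/(s + 164.5).
The closed-loop pole is at s = −164.5.

s = -164.5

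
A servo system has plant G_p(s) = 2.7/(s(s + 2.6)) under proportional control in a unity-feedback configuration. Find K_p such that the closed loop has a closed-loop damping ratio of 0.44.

K_p = 3.23

Closed-loop characteristic equation: s² + 2.6s + K_p·2.7 = 0.
So ω_n = √(2.7K_p) and 2ζω_n = 2.6, giving ζ = 2.6/(2√(2.7K_p)).
Setting ζ = 0.44: √(2.7K_p) = 2.6/(2·0.44) = 2.955, so K_p = 8.729/2.7 = 3.23.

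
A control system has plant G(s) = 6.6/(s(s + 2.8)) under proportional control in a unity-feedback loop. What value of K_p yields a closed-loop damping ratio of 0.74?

K_p = 0.542

Closed-loop characteristic equation: s² + 2.8s + K_p·6.6 = 0.
So ω_n = √(6.6K_p) and 2ζω_n = 2.8, giving ζ = 2.8/(2√(6.6K_p)).
Setting ζ = 0.74: √(6.6K_p) = 2.8/(2·0.74) = 1.892, so K_p = 3.579/6.6 = 0.542.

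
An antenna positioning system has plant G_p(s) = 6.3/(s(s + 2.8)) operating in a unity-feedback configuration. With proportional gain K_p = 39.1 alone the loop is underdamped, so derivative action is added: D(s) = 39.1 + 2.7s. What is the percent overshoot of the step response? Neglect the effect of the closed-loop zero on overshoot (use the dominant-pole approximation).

Forward path: (39.1 + 2.7s)·6.3/(s(s+2.8)). The closed-loop characteristic equation is s² + (2.8 + 6.3·2.7)s + 6.3·39.1 = 0.
That is s² + 19.81s + 246.3 = 0, so ω_n = 15.69 rad/s and ζ = 19.81/(2·15.69) = 0.6311.
%OS = 100·exp(−πζ/√(1−ζ²)) = 7.76%.

7.76%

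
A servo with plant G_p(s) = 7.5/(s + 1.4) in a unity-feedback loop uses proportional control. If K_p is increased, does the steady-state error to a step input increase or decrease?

decrease

The position error constant K_pos = K_p·G_p(0) grows with K_p, and e_ss = 1/(1+K_pos) falls.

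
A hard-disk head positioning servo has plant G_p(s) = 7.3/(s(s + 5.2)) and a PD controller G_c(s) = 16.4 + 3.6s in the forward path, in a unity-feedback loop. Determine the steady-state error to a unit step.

The open loop G_c(s)G_p(s) has a pole at the origin (type 1), so the static position error constant is infinite and e_ss = 1/(1+∞) = 0.

0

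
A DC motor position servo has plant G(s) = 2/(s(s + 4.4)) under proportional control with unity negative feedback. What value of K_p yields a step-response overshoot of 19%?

From %OS = 100·exp(−πζ/√(1−ζ²)) = 19%, ζ = −ln(0.19)/√(π²+ln²(0.19)) = 0.4673.
Characteristic equation s² + 4.4s + 2K_p = 0 gives ζ = 4.4/(2√(2K_p)).
Setting ζ = 0.4673: √(2K_p) = 4.4/(2·0.4673) = 4.707, so K_p = 22.16/2 = 11.1.

K_p = 11.1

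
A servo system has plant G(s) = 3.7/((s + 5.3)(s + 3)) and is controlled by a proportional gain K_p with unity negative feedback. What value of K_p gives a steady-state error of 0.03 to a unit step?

For a type-0 loop with proportional control, e_ss = 1/(1 + K_p·G(0)).
G(0) = 0.2327. Require 1/(1 + K_p·0.2327) = 0.03, so 1 + 0.2327·K_p = 33.33.
K_p = (33.33 − 1)/0.2327 = 139.

K_p = 139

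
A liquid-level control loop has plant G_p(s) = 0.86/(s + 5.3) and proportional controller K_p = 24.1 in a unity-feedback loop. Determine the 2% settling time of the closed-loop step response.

Closed-loop transfer function: T(s) = K_p·G_p(s)/(1 + K_p·G_p(s)) = 20.73/(s + 5.3 + 20.73) = 20.73/(s + 26.03).
Time constant τ = 1/26.03 = 0.03842 s, so the 2% settling time is about 4τ = 0.154 s.

T_s ≈ 0.154 s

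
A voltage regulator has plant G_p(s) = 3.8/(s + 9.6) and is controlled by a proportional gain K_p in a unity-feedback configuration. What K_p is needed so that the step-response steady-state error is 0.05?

The loop is type 0, so e_ss(step) = 1/(1 + K_pos) with K_pos = K_p·G_p(0).
G_p(0) = 0.3958. Require 1/(1 + K_p·0.3958) = 0.05, so 1 + 0.3958·K_p = 20.
K_p = (20 − 1)/0.3958 = 48.

K_p = 48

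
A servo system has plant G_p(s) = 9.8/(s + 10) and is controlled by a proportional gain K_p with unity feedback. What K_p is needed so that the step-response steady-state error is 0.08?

K_p = 11.7

For a type-0 loop with proportional control, e_ss = 1/(1 + K_p·G_p(0)).
G_p(0) = 0.98. Require 1/(1 + K_p·0.98) = 0.08, so 1 + 0.98·K_p = 12.5.
K_p = (12.5 − 1)/0.98 = 11.7.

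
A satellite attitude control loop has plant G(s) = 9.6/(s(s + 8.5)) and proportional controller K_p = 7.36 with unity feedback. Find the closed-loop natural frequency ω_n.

ω_n = 8.41 rad/s

With unity feedback the closed-loop characteristic equation is s² + 8.5s + 7.36·9.6 = s² + 8.5s + 70.66 = 0.
Matching s² + 2ζω_n s + ω_n²: ω_n = √70.66 = 8.406 rad/s and 2ζω_n = 8.5, so ζ = 8.5/(2·8.406) = 0.506.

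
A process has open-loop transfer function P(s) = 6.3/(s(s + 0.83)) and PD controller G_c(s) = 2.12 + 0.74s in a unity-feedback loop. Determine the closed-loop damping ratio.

Forward path: (2.12 + 0.74s)·6.3/(s(s+0.83)). The closed-loop characteristic equation is s² + (0.83 + 6.3·0.74)s + 6.3·2.12 = 0.
That is s² + 5.492s + 13.36 = 0, so ω_n = 3.655 rad/s and ζ = 5.492/(2·3.655) = 0.7514.

ζ = 0.751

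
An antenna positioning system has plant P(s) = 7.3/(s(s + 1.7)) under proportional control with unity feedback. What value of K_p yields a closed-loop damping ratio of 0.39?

Closed-loop characteristic equation: s² + 1.7s + K_p·7.3 = 0.
So ω_n = √(7.3K_p) and 2ζω_n = 1.7, giving ζ = 1.7/(2√(7.3K_p)).
Setting ζ = 0.39: √(7.3K_p) = 1.7/(2·0.39) = 2.179, so K_p = 4.75/7.3 = 0.651.

K_p = 0.651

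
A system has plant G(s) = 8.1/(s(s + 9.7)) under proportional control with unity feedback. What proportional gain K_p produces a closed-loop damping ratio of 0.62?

Closed-loop characteristic equation: s² + 9.7s + K_p·8.1 = 0.
So ω_n = √(8.1K_p) and 2ζω_n = 9.7, giving ζ = 9.7/(2√(8.1K_p)).
Setting ζ = 0.62: √(8.1K_p) = 9.7/(2·0.62) = 7.823, so K_p = 61.19/8.1 = 7.55.

K_p = 7.55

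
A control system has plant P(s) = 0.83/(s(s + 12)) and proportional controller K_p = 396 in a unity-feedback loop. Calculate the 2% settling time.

T_s ≈ 0.667 s

From 1 + K_pP(s) = 0: s² + 12s + 328.7 = 0 ⇒ ω_n = 18.13, ζ = 0.331.
2% settling time T_s ≈ 4/(ζω_n) = 4/6 = 0.667 s.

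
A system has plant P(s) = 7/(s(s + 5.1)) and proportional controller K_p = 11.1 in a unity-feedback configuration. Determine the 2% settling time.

T_s ≈ 1.57 s

The closed-loop denominator s² + 5.1s + 77.7 gives ω_n = √77.7 = 8.815 and ζ = 5.1/(2ω_n) = 0.2893.
2% settling time T_s ≈ 4/(ζω_n) = 4/2.55 = 1.57 s.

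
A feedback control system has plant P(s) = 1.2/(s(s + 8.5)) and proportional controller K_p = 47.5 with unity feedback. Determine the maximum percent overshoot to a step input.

From 1 + K_pP(s) = 0: s² + 8.5s + 57 = 0 ⇒ ω_n = 7.55, ζ = 0.5629.
%OS = 100·exp(−πζ/√(1−ζ²)) = 100·exp(−π·0.5629/√0.6831) = 11.8%.

11.8%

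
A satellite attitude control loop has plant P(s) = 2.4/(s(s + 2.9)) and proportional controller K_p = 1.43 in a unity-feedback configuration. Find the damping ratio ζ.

1 + K_p·P(s) = 0 gives s² + 2.9s + 3.432 = 0.
So ω_n² = 3.432 ⇒ ω_n = 1.853 rad/s, and ζ = 2.9/(2ω_n) = 0.783.

ζ = 0.783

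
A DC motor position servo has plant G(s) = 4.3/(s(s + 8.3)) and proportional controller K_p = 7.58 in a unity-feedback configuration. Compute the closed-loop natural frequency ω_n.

ω_n = 5.71 rad/s

With unity feedback the closed-loop characteristic equation is s² + 8.3s + 7.58·4.3 = s² + 8.3s + 32.59 = 0.
So ω_n² = 32.59 ⇒ ω_n = 5.709 rad/s, and ζ = 8.3/(2ω_n) = 0.727.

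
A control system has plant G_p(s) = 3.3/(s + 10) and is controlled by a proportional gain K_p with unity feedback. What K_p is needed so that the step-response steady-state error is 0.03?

For a type-0 loop with proportional control, e_ss = 1/(1 + K_p·G_p(0)).
G_p(0) = 0.33. Require 1/(1 + K_p·0.33) = 0.03, so 1 + 0.33·K_p = 33.33.
K_p = (33.33 − 1)/0.33 = 98.

K_p = 98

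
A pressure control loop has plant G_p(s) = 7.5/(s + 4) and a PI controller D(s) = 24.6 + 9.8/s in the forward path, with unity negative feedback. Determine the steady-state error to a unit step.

The open loop D(s)G_p(s) has a pole at the origin (type 1), so the static position error constant is infinite and e_ss = 1/(1+∞) = 0.

0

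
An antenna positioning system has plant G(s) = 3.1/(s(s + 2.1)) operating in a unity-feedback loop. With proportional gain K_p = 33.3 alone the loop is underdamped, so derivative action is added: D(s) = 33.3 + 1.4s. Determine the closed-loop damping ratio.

Forward path: (33.3 + 1.4s)·3.1/(s(s+2.1)). The closed-loop characteristic equation is s² + (2.1 + 3.1·1.4)s + 3.1·33.3 = 0.
That is s² + 6.44s + 103.2 = 0, so ω_n = 10.16 rad/s and ζ = 6.44/(2·10.16) = 0.3169.

ζ = 0.317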